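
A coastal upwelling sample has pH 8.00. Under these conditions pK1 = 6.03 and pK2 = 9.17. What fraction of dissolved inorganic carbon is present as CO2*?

α₀ = 1 / (1 + K1/[H⁺] + K1K2/[H⁺]²) = 1 / (1 + 10^+1.97 + 10^+0.80)
   = 1 / (1 + 93.325 + 6.3096) = 1/100.64 = 0.009937

α₀ = 0.00994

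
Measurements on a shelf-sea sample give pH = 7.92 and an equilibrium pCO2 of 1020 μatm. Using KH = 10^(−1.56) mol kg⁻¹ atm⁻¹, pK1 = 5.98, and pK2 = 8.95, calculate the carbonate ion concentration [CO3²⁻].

[CO3²⁻] = 0.228 mmol/kg

[CO2*] = KH · pCO2 = 10^(−1.56) × 1020×10^-6 = 2.809×10^-5 mol/kg
α₀ = 1/(1 + K1/[H⁺] + K1K2/[H⁺]²) = 1/(1 + 10^+1.94 + 10^+0.91) = 0.01039
DIC = [CO2*]/α₀ = 2.809×10^-5 / 0.01039 = 2.703 mmol/kg
[CO3²⁻] = α₂·DIC; α₂ = 0.08447, so [CO3²⁻] = 0.08447 × 2.703 = 0.228 mmol/kg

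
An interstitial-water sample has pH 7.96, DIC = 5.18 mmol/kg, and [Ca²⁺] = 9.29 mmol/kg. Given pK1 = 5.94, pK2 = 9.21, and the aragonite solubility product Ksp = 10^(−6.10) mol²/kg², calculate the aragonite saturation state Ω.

Ω = 3.20

α₂ = 1 / (1 + [H⁺]/K2 + [H⁺]²/(K1K2)) = 1 / (1 + 10^+1.25 + 10^-0.77)
   = 1 / (1 + 17.783 + 0.16982) = 1/18.953 = 0.05276
[CO3²⁻] = α₂ × DIC = 0.05276 × 5.18 = 0.2733 mmol/kg
Ksp = 10^(−6.10) = 7.943×10^-7
Ω = [Ca²⁺][CO3²⁻]/Ksp = (9.29×10^-3)(2.733×10^-4) / 7.943×10^-7 = 3.20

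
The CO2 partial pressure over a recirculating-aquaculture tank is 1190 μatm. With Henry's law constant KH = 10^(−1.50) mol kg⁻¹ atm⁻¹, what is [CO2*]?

KH = 10^(−1.50) = 3.162×10^-2 mol kg⁻¹ atm⁻¹
[CO2*] = KH · pCO2 = 3.162×10^-2 × 1190×10^-6 atm = 3.76×10^-5 mol/kg

[CO2*] = 37.6 μmol/kg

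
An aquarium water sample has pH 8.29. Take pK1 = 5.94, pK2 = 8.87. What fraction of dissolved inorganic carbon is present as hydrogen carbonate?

α₁ = 1 / (1 + [H⁺]/K1 + K2/[H⁺]) = 1 / (1 + 10^-2.35 + 10^-0.58)
   = 1 / (1 + 0.0044668 + 0.26303) = 1/1.2675 = 0.7890

α₁ = 0.789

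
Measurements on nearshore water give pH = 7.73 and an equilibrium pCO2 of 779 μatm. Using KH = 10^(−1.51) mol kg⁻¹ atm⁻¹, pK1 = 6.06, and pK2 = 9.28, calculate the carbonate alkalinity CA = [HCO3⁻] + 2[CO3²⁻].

[CO2*] = KH · pCO2 = 10^(−1.51) × 779×10^-6 = 2.407×10^-5 mol/kg
α₀ = 1/(1 + K1/[H⁺] + K1K2/[H⁺]²) = 1/(1 + 10^+1.67 + 10^+0.12) = 0.02037
DIC = [CO2*]/α₀ = 2.407×10^-5 / 0.02037 = 1.182 mmol/kg
CA = (α₁ + 2α₂)·DIC = (0.9528 + 2×0.02685) × 1.182 = 1.19 mmol/kg

CA = 1.19 mmol/kg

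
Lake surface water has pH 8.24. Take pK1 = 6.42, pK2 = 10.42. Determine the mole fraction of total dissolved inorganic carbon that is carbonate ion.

α₂ = 1 / (1 + [H⁺]/K2 + [H⁺]²/(K1K2)) = 1 / (1 + 10^+2.18 + 10^+0.36)
   = 1 / (1 + 151.36 + 2.2909) = 1/154.65 = 0.006466

α₂ = 0.00647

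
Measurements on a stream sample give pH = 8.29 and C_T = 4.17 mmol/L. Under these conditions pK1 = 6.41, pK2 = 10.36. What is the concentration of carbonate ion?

α₂ = 1 / (1 + [H⁺]/K2 + [H⁺]²/(K1K2)) = 1 / (1 + 10^+2.07 + 10^+0.19)
   = 1 / (1 + 117.49 + 1.5488) = 1/120.04 = 0.008331
[CO3²⁻] = α₂ × DIC = 0.008331 × 4.17 = 0.0347 mmol/L

[CO3²⁻] = 0.0347 mmol/L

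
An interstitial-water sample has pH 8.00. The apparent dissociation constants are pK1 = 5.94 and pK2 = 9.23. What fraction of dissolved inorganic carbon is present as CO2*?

α₀ = 1 / (1 + K1/[H⁺] + K1K2/[H⁺]²) = 1 / (1 + 10^+2.06 + 10^+0.83)
   = 1 / (1 + 114.82 + 6.7608) = 1/122.58 = 0.008158

α₀ = 0.00816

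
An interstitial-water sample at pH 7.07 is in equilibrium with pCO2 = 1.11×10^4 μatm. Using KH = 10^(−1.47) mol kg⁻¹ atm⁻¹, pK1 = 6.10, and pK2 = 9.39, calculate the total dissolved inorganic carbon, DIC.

DIC = 3.90 mmol/kg

[CO2*] = KH · pCO2 = 10^(−1.47) × 1.11×10^4×10^-6 = 3.761×10^-4 mol/kg
α₀ = 1/(1 + K1/[H⁺] + K1K2/[H⁺]²) = 1/(1 + 10^+0.97 + 10^-1.35) = 0.09637
DIC = [CO2*]/α₀ = 3.761×10^-4 / 0.09637 = 3.90 mmol/kg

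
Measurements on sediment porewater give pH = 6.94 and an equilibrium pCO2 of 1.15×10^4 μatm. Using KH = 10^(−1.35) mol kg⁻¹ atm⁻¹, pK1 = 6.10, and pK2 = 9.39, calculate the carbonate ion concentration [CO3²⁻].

[CO3²⁻] = 12.6 μmol/kg

[CO2*] = KH · pCO2 = 10^(−1.35) × 1.15×10^4×10^-6 = 5.137×10^-4 mol/kg
α₀ = 1/(1 + K1/[H⁺] + K1K2/[H⁺]²) = 1/(1 + 10^+0.84 + 10^-1.61) = 0.1259
DIC = [CO2*]/α₀ = 5.137×10^-4 / 0.1259 = 4.080 mmol/kg
[CO3²⁻] = α₂·DIC; α₂ = 0.003090, so [CO3²⁻] = 0.003090 × 4.080 = 0.0126 mmol/kg = 12.6 μmol/kg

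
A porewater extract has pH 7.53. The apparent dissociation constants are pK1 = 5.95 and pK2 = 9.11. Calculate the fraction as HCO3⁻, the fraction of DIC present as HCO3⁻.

α₁ = 0.950

α₁ = 1 / (1 + [H⁺]/K1 + K2/[H⁺]) = 1 / (1 + 10^-1.58 + 10^-1.58)
   = 1 / (1 + 0.026303 + 0.026303) = 1/1.0526 = 0.9500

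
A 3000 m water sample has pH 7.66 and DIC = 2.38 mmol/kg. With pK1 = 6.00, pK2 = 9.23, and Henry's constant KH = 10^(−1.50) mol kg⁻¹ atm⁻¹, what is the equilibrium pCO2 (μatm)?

α₀ = 1 / (1 + K1/[H⁺] + K1K2/[H⁺]²) = 1 / (1 + 10^+1.66 + 10^+0.09)
   = 1 / (1 + 45.709 + 1.2303) = 1/47.939 = 0.02086
[CO2*] = α₀ × DIC = 0.02086 × 2.38 = 0.04965 mmol/kg
pCO2 = [CO2*]/KH = 4.965×10^-5 / 3.162×10^-2 = 1570 μatm

pCO2 = 1570 μatm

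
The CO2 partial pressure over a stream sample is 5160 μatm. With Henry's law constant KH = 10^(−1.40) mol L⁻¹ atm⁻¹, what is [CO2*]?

KH = 10^(−1.40) = 3.981×10^-2 mol L⁻¹ atm⁻¹
[CO2*] = KH · pCO2 = 3.981×10^-2 × 5160×10^-6 atm = 2.05×10^-4 mol/L

[CO2*] = 205 μmol/L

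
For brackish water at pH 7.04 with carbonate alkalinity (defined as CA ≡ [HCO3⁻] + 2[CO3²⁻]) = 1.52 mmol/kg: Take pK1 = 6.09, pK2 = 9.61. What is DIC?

DIC = 1.69 mmol/kg

CA = [HCO3⁻] + 2[CO3²⁻] = (α₁ + 2α₂)·DIC
At pH 7.04: [H⁺]/K1 = 10^-0.95 = 0.11220, K2/[H⁺] = 10^-2.57 = 0.0026915
α₁ = 1/(1 + 0.11220 + 0.0026915) = 1/1.1149 = 0.8969; α₂ = α₁·K2/[H⁺] = 0.002414
α₁ + 2α₂ = 0.9018
DIC = CA / (α₁ + 2α₂) = 1.52 / 0.9018 = 1.69 mmol/kg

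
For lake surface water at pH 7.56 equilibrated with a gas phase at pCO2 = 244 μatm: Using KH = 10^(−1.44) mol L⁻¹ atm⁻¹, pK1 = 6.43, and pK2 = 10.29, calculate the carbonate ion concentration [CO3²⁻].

[CO2*] = KH · pCO2 = 10^(−1.44) × 244×10^-6 = 8.859×10^-6 mol/L
α₀ = 1/(1 + K1/[H⁺] + K1K2/[H⁺]²) = 1/(1 + 10^+1.13 + 10^-1.60) = 0.06890
DIC = [CO2*]/α₀ = 8.859×10^-6 / 0.06890 = 0.1286 mmol/L
[CO3²⁻] = α₂·DIC; α₂ = 0.001731, so [CO3²⁻] = 0.001731 × 0.1286 = 0.000223 mmol/L = 0.223 μmol/L

[CO3²⁻] = 0.223 μmol/L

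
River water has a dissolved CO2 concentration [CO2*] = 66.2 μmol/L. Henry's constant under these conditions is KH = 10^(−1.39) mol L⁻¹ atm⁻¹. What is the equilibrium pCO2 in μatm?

KH = 10^(−1.39) = 4.074×10^-2 mol L⁻¹ atm⁻¹
pCO2 = [CO2*]/KH = 66.2×10^-6 / 4.074×10^-2 = 1.63×10^-3 atm = 1630 μatm

pCO2 = 1630 μatm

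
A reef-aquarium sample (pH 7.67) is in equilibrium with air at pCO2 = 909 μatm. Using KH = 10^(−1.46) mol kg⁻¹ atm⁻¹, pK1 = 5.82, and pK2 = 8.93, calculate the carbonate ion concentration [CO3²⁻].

[CO3²⁻] = 0.123 mmol/kg

[CO2*] = KH · pCO2 = 10^(−1.46) × 909×10^-6 = 3.152×10^-5 mol/kg
α₀ = 1/(1 + K1/[H⁺] + K1K2/[H⁺]²) = 1/(1 + 10^+1.85 + 10^+0.59) = 0.01321
DIC = [CO2*]/α₀ = 3.152×10^-5 / 0.01321 = 2.385 mmol/kg
[CO3²⁻] = α₂·DIC; α₂ = 0.05140, so [CO3²⁻] = 0.05140 × 2.385 = 0.123 mmol/kg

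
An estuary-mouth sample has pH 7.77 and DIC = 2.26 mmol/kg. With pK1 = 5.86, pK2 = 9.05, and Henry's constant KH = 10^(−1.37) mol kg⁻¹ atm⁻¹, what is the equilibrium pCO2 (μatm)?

pCO2 = 612 μatm

α₀ = 1 / (1 + K1/[H⁺] + K1K2/[H⁺]²) = 1 / (1 + 10^+1.91 + 10^+0.63)
   = 1 / (1 + 81.283 + 4.2658) = 1/86.549 = 0.01155
[CO2*] = α₀ × DIC = 0.01155 × 2.26 = 0.02611 mmol/kg
pCO2 = [CO2*]/KH = 2.611×10^-5 / 4.266×10^-2 = 612 μatm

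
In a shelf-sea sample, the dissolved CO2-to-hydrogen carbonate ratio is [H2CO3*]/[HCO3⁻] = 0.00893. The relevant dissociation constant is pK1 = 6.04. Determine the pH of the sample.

From K1 = [H⁺][HCO3⁻]/[H2CO3*]:  pH = pK1 − log₁₀([H2CO3*]/[HCO3⁻])
log₁₀(0.00893) = -2.049
pH = 6.04 − (-2.049) = 8.09

pH = 8.09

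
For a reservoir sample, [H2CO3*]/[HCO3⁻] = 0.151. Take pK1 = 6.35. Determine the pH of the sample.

From K1 = [H⁺][HCO3⁻]/[H2CO3*]:  pH = pK1 − log₁₀([H2CO3*]/[HCO3⁻])
log₁₀(0.151) = -0.821
pH = 6.35 − (-0.821) = 7.17

pH = 7.17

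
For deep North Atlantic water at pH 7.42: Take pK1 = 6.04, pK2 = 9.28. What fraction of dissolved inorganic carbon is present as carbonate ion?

α₂ = 0.0131

α₂ = 1 / (1 + [H⁺]/K2 + [H⁺]²/(K1K2)) = 1 / (1 + 10^+1.86 + 10^+0.48)
   = 1 / (1 + 72.444 + 3.0200) = 1/76.464 = 0.01308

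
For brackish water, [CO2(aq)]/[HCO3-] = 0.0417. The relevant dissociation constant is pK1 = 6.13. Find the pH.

From K1 = [H⁺][HCO3-]/[CO2(aq)]:  pH = pK1 − log₁₀([CO2(aq)]/[HCO3-])
log₁₀(0.0417) = -1.380
pH = 6.13 − (-1.380) = 7.51

pH = 7.51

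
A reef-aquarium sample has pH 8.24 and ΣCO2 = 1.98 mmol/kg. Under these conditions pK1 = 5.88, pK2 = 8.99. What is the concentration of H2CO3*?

[CO2*] = 7.31 μmol/kg

α₀ = 1 / (1 + K1/[H⁺] + K1K2/[H⁺]²) = 1 / (1 + 10^+2.36 + 10^+1.61)
   = 1 / (1 + 229.09 + 40.738) = 1/270.82 = 0.003692
[CO2*] = α₀ × DIC = 0.003692 × 1.98 = 0.00731 mmol/kg = 7.31 μmol/kg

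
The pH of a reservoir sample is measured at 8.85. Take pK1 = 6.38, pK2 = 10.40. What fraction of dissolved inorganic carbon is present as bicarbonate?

α₁ = 1 / (1 + [H⁺]/K1 + K2/[H⁺]) = 1 / (1 + 10^-2.47 + 10^-1.55)
   = 1 / (1 + 0.0033884 + 0.028184) = 1/1.0316 = 0.9694

α₁ = 0.969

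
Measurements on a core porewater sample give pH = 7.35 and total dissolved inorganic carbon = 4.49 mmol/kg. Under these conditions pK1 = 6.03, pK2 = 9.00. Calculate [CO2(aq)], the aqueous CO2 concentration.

α₀ = 1 / (1 + K1/[H⁺] + K1K2/[H⁺]²) = 1 / (1 + 10^+1.32 + 10^-0.33)
   = 1 / (1 + 20.893 + 0.46774) = 1/22.361 = 0.04472
[CO2*] = α₀ × DIC = 0.04472 × 4.49 = 0.201 mmol/kg

[CO2*] = 0.201 mmol/kg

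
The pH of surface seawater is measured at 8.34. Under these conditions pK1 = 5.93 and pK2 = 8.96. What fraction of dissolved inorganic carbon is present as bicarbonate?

α₁ = 0.804

α₁ = 1 / (1 + [H⁺]/K1 + K2/[H⁺]) = 1 / (1 + 10^-2.41 + 10^-0.62)
   = 1 / (1 + 0.0038905 + 0.23988) = 1/1.2438 = 0.8040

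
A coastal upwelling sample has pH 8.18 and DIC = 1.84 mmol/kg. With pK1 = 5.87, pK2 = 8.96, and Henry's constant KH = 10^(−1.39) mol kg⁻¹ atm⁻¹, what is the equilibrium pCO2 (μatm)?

pCO2 = 189 μatm

α₀ = 1 / (1 + K1/[H⁺] + K1K2/[H⁺]²) = 1 / (1 + 10^+2.31 + 10^+1.53)
   = 1 / (1 + 204.17 + 33.884) = 1/239.06 = 0.004183
[CO2*] = α₀ × DIC = 0.004183 × 1.84 = 0.007697 mmol/kg = 7.697 μmol/kg
pCO2 = [CO2*]/KH = 7.697×10^-6 / 4.074×10^-2 = 189 μatm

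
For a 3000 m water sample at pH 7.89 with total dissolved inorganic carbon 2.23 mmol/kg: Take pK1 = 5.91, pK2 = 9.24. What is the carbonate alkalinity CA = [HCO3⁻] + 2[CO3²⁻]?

CA = 2.30 mmol/kg

CA = [HCO3⁻] + 2[CO3²⁻] = (α₁ + 2α₂)·DIC
At pH 7.89: [H⁺]/K1 = 10^-1.98 = 0.010471, K2/[H⁺] = 10^-1.35 = 0.044668
α₁ = 1/(1 + 0.010471 + 0.044668) = 1/1.0551 = 0.9477; α₂ = α₁·K2/[H⁺] = 0.04233
α₁ + 2α₂ = 1.0324
CA = 1.0324 × 2.23 = 2.30 mmol/kg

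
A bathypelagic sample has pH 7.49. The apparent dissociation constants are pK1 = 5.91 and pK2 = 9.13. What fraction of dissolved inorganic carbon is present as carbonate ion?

α₂ = 0.0218

α₂ = 1 / (1 + [H⁺]/K2 + [H⁺]²/(K1K2)) = 1 / (1 + 10^+1.64 + 10^+0.06)
   = 1 / (1 + 43.652 + 1.1482) = 1/45.800 = 0.02183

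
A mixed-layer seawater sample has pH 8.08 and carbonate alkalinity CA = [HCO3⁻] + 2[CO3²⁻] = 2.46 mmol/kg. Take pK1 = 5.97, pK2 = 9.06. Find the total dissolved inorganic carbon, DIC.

CA = [HCO3⁻] + 2[CO3²⁻] = (α₁ + 2α₂)·DIC
At pH 8.08: [H⁺]/K1 = 10^-2.11 = 0.0077625, K2/[H⁺] = 10^-0.98 = 0.10471
α₁ = 1/(1 + 0.0077625 + 0.10471) = 1/1.1125 = 0.8989; α₂ = α₁·K2/[H⁺] = 0.09413
α₁ + 2α₂ = 1.0871
DIC = CA / (α₁ + 2α₂) = 2.46 / 1.0871 = 2.26 mmol/kg

DIC = 2.26 mmol/kg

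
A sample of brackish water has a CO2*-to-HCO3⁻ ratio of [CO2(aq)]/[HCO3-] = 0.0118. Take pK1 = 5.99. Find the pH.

From K1 = [H⁺][HCO3-]/[CO2(aq)]:  pH = pK1 − log₁₀([CO2(aq)]/[HCO3-])
log₁₀(0.0118) = -1.928
pH = 5.99 − (-1.928) = 7.92

pH = 7.92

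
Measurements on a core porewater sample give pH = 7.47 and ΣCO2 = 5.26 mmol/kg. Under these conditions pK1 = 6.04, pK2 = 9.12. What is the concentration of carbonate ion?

α₂ = 1 / (1 + [H⁺]/K2 + [H⁺]²/(K1K2)) = 1 / (1 + 10^+1.65 + 10^+0.22)
   = 1 / (1 + 44.668 + 1.6596) = 1/47.328 = 0.02113
[CO3²⁻] = α₂ × DIC = 0.02113 × 5.26 = 0.111 mmol/kg

[CO3²⁻] = 0.111 mmol/kg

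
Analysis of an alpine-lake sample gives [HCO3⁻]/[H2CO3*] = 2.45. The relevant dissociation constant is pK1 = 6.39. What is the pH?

From K1 = [H⁺][HCO3⁻]/[H2CO3*]:  pH = pK1 + log₁₀([HCO3⁻]/[H2CO3*])
log₁₀(2.45) = +0.389
pH = 6.39 + (+0.389) = 6.78

pH = 6.78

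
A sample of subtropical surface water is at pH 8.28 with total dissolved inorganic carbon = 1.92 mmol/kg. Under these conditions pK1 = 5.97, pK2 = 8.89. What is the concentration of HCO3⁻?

α₁ = 1 / (1 + [H⁺]/K1 + K2/[H⁺]) = 1 / (1 + 10^-2.31 + 10^-0.61)
   = 1 / (1 + 0.0048978 + 0.24547) = 1/1.2504 = 0.7998
[HCO3⁻] = α₁ × DIC = 0.7998 × 1.92 = 1.54 mmol/kg

[HCO3⁻] = 1.54 mmol/kg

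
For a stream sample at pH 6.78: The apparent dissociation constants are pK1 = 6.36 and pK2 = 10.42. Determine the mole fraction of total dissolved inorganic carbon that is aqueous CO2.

α₀ = 0.275

α₀ = 1 / (1 + K1/[H⁺] + K1K2/[H⁺]²) = 1 / (1 + 10^+0.42 + 10^-3.22)
   = 1 / (1 + 2.6303 + 0.00060256) = 1/3.6309 = 0.2754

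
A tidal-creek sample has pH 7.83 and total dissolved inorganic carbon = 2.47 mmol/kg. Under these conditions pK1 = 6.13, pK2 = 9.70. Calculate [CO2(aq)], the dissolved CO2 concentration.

α₀ = 1 / (1 + K1/[H⁺] + K1K2/[H⁺]²) = 1 / (1 + 10^+1.70 + 10^-0.17)
   = 1 / (1 + 50.119 + 0.67608) = 1/51.795 = 0.01931
[CO2*] = α₀ × DIC = 0.01931 × 2.47 = 0.0477 mmol/kg

[CO2*] = 0.0477 mmol/kg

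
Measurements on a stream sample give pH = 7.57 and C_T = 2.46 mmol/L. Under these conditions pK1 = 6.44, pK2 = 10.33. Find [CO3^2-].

[CO3²⁻] = 3.97 μmol/L

α₂ = 1 / (1 + [H⁺]/K2 + [H⁺]²/(K1K2)) = 1 / (1 + 10^+2.76 + 10^+1.63)
   = 1 / (1 + 575.44 + 42.658) = 1/619.10 = 0.001615
[CO3²⁻] = α₂ × DIC = 0.001615 × 2.46 = 0.00397 mmol/L = 3.97 μmol/L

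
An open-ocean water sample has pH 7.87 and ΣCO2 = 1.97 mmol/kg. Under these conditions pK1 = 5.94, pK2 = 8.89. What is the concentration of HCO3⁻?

α₁ = 1 / (1 + [H⁺]/K1 + K2/[H⁺]) = 1 / (1 + 10^-1.93 + 10^-1.02)
   = 1 / (1 + 0.011749 + 0.095499) = 1/1.1072 = 0.9031
[HCO3⁻] = α₁ × DIC = 0.9031 × 1.97 = 1.78 mmol/kg

[HCO3⁻] = 1.78 mmol/kg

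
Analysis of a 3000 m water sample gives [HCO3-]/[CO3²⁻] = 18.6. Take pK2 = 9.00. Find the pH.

From K2 = [H⁺][CO3²⁻]/[HCO3-]:  pH = pK2 − log₁₀([HCO3-]/[CO3²⁻])
log₁₀(18.6) = +1.270
pH = 9.00 − (+1.270) = 7.73

pH = 7.73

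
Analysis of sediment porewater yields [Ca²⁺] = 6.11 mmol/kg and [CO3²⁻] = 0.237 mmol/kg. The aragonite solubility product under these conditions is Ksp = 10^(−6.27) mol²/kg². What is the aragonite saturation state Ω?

Ksp = 10^(−6.27) = 5.370×10^-7
Ω = [Ca²⁺][CO3²⁻]/Ksp = (6.11×10^-3)(0.237×10^-3) / 5.370×10^-7 = 2.70

Ω = 2.70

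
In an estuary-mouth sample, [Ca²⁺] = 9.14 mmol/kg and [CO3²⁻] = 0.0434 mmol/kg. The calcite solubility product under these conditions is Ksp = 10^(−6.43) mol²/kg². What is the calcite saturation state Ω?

Ksp = 10^(−6.43) = 3.715×10^-7
Ω = [Ca²⁺][CO3²⁻]/Ksp = (9.14×10^-3)(0.0434×10^-3) / 3.715×10^-7 = 1.07

Ω = 1.07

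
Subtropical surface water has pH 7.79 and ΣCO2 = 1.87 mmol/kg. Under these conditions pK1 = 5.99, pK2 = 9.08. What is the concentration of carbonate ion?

[CO3²⁻] = 0.0899 mmol/kg

α₂ = 1 / (1 + [H⁺]/K2 + [H⁺]²/(K1K2)) = 1 / (1 + 10^+1.29 + 10^-0.51)
   = 1 / (1 + 19.498 + 0.30903) = 1/20.807 = 0.04806
[CO3²⁻] = α₂ × DIC = 0.04806 × 1.87 = 0.0899 mmol/kg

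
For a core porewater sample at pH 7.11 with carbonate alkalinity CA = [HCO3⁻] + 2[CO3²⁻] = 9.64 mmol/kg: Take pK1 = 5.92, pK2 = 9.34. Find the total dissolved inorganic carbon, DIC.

CA = [HCO3⁻] + 2[CO3²⁻] = (α₁ + 2α₂)·DIC
At pH 7.11: [H⁺]/K1 = 10^-1.19 = 0.064565, K2/[H⁺] = 10^-2.23 = 0.0058884
α₁ = 1/(1 + 0.064565 + 0.0058884) = 1/1.0705 = 0.9342; α₂ = α₁·K2/[H⁺] = 0.005501
α₁ + 2α₂ = 0.9452
DIC = CA / (α₁ + 2α₂) = 9.64 / 0.9452 = 10.2 mmol/kg

DIC = 10.2 mmol/kg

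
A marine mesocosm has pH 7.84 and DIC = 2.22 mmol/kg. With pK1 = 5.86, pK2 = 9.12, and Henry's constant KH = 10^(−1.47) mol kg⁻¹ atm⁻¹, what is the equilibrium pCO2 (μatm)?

α₀ = 1 / (1 + K1/[H⁺] + K1K2/[H⁺]²) = 1 / (1 + 10^+1.98 + 10^+0.70)
   = 1 / (1 + 95.499 + 5.0119) = 1/101.51 = 0.009851
[CO2*] = α₀ × DIC = 0.009851 × 2.22 = 0.02187 mmol/kg
pCO2 = [CO2*]/KH = 2.187×10^-5 / 3.388×10^-2 = 645 μatm

pCO2 = 645 μatm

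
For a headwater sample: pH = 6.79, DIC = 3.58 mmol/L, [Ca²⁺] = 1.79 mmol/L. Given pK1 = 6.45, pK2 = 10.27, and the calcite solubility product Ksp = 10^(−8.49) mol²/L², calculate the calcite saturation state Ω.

Ω = 0.450

α₂ = 1 / (1 + [H⁺]/K2 + [H⁺]²/(K1K2)) = 1 / (1 + 10^+3.48 + 10^+3.14)
   = 1 / (1 + 3020.0 + 1380.4) = 1/4401.3 = 0.0002272
[CO3²⁻] = α₂ × DIC = 0.0002272 × 3.58 = 0.0008134 mmol/L = 0.8134 μmol/L
Ksp = 10^(−8.49) = 3.236×10^-9
Ω = [Ca²⁺][CO3²⁻]/Ksp = (1.79×10^-3)(8.134×10^-7) / 3.236×10^-9 = 0.450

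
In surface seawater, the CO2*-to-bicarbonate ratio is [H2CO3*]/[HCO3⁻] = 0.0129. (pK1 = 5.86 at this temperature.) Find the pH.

From K1 = [H⁺][HCO3⁻]/[H2CO3*]:  pH = pK1 − log₁₀([H2CO3*]/[HCO3⁻])
log₁₀(0.0129) = -1.889
pH = 5.86 − (-1.889) = 7.75

pH = 7.75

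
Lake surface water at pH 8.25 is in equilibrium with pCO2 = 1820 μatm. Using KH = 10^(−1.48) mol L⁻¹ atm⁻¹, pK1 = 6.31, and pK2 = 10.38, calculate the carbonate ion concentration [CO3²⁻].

[CO3²⁻] = 0.0389 mmol/L

[CO2*] = KH · pCO2 = 10^(−1.48) × 1820×10^-6 = 6.027×10^-5 mol/L
α₀ = 1/(1 + K1/[H⁺] + K1K2/[H⁺]²) = 1/(1 + 10^+1.94 + 10^-0.19) = 0.01127
DIC = [CO2*]/α₀ = 6.027×10^-5 / 0.01127 = 5.348 mmol/L
[CO3²⁻] = α₂·DIC; α₂ = 0.007276, so [CO3²⁻] = 0.007276 × 5.348 = 0.0389 mmol/L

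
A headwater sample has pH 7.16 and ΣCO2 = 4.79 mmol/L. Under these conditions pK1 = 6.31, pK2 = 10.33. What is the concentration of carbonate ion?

α₂ = 1 / (1 + [H⁺]/K2 + [H⁺]²/(K1K2)) = 1 / (1 + 10^+3.17 + 10^+2.32)
   = 1 / (1 + 1479.1 + 208.93) = 1/1689.0 = 0.0005921
[CO3²⁻] = α₂ × DIC = 0.0005921 × 4.79 = 0.00284 mmol/L = 2.84 μmol/L

[CO3²⁻] = 2.84 μmol/L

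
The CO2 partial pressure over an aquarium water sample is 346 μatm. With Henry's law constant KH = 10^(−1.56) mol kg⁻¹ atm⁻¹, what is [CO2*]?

KH = 10^(−1.56) = 2.754×10^-2 mol kg⁻¹ atm⁻¹
[CO2*] = KH · pCO2 = 2.754×10^-2 × 346×10^-6 atm = 9.53×10^-6 mol/kg

[CO2*] = 9.53 μmol/kg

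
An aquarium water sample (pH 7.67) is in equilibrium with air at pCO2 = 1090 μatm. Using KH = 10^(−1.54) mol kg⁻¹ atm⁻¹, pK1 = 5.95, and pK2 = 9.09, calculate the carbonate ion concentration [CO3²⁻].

[CO3²⁻] = 0.0627 mmol/kg

[CO2*] = KH · pCO2 = 10^(−1.54) × 1090×10^-6 = 3.144×10^-5 mol/kg
α₀ = 1/(1 + K1/[H⁺] + K1K2/[H⁺]²) = 1/(1 + 10^+1.72 + 10^+0.30) = 0.01803
DIC = [CO2*]/α₀ = 3.144×10^-5 / 0.01803 = 1.744 mmol/kg
[CO3²⁻] = α₂·DIC; α₂ = 0.03597, so [CO3²⁻] = 0.03597 × 1.744 = 0.0627 mmol/kg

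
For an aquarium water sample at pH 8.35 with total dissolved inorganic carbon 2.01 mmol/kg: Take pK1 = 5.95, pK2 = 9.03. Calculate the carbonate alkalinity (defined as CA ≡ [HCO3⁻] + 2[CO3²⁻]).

CA = 2.35 mmol/kg

CA = [HCO3⁻] + 2[CO3²⁻] = (α₁ + 2α₂)·DIC
At pH 8.35: [H⁺]/K1 = 10^-2.40 = 0.0039811, K2/[H⁺] = 10^-0.68 = 0.20893
α₁ = 1/(1 + 0.0039811 + 0.20893) = 1/1.2129 = 0.8245; α₂ = α₁·K2/[H⁺] = 0.1723
α₁ + 2α₂ = 1.1690
CA = 1.1690 × 2.01 = 2.35 mmol/kg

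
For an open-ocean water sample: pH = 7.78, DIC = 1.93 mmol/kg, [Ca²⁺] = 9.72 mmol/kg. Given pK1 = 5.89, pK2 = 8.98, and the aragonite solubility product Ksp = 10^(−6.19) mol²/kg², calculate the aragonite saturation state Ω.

Ω = 1.70

α₂ = 1 / (1 + [H⁺]/K2 + [H⁺]²/(K1K2)) = 1 / (1 + 10^+1.20 + 10^-0.69)
   = 1 / (1 + 15.849 + 0.20417) = 1/17.053 = 0.05864
[CO3²⁻] = α₂ × DIC = 0.05864 × 1.93 = 0.1132 mmol/kg
Ksp = 10^(−6.19) = 6.457×10^-7
Ω = [Ca²⁺][CO3²⁻]/Ksp = (9.72×10^-3)(1.132×10^-4) / 6.457×10^-7 = 1.70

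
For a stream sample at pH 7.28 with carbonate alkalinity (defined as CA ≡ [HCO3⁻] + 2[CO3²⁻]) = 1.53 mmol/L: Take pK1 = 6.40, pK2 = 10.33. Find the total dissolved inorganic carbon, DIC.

DIC = 1.73 mmol/L

CA = [HCO3⁻] + 2[CO3²⁻] = (α₁ + 2α₂)·DIC
At pH 7.28: [H⁺]/K1 = 10^-0.88 = 0.13183, K2/[H⁺] = 10^-3.05 = 0.00089125
α₁ = 1/(1 + 0.13183 + 0.00089125) = 1/1.1327 = 0.8828; α₂ = α₁·K2/[H⁺] = 0.0007868
α₁ + 2α₂ = 0.8844
DIC = CA / (α₁ + 2α₂) = 1.53 / 0.8844 = 1.73 mmol/L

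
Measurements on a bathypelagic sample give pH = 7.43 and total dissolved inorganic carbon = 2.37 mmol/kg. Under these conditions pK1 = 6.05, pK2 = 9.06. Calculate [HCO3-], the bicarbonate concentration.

α₁ = 1 / (1 + [H⁺]/K1 + K2/[H⁺]) = 1 / (1 + 10^-1.38 + 10^-1.63)
   = 1 / (1 + 0.041687 + 0.023442) = 1/1.0651 = 0.9389
[HCO3⁻] = α₁ × DIC = 0.9389 × 2.37 = 2.23 mmol/kg

[HCO3⁻] = 2.23 mmol/kg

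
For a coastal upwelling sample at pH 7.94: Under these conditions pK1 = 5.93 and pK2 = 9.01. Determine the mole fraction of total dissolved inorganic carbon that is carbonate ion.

α₂ = 0.0777

α₂ = 1 / (1 + [H⁺]/K2 + [H⁺]²/(K1K2)) = 1 / (1 + 10^+1.07 + 10^-0.94)
   = 1 / (1 + 11.749 + 0.11482) = 1/12.864 = 0.07774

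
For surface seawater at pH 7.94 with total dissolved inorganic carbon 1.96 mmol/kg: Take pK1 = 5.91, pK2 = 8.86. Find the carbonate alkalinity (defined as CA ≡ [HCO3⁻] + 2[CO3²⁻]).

CA = 2.15 mmol/kg

CA = [HCO3⁻] + 2[CO3²⁻] = (α₁ + 2α₂)·DIC
At pH 7.94: [H⁺]/K1 = 10^-2.03 = 0.0093325, K2/[H⁺] = 10^-0.92 = 0.12023
α₁ = 1/(1 + 0.0093325 + 0.12023) = 1/1.1296 = 0.8853; α₂ = α₁·K2/[H⁺] = 0.1064
α₁ + 2α₂ = 1.0982
CA = 1.0982 × 1.96 = 2.15 mmol/kg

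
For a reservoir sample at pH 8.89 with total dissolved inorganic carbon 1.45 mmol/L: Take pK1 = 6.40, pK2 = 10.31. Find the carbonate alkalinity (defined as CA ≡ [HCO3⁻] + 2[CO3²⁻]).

CA = 1.50 mmol/L

CA = [HCO3⁻] + 2[CO3²⁻] = (α₁ + 2α₂)·DIC
At pH 8.89: [H⁺]/K1 = 10^-2.49 = 0.0032359, K2/[H⁺] = 10^-1.42 = 0.038019
α₁ = 1/(1 + 0.0032359 + 0.038019) = 1/1.0413 = 0.9604; α₂ = α₁·K2/[H⁺] = 0.03651
α₁ + 2α₂ = 1.0334
CA = 1.0334 × 1.45 = 1.50 mmol/L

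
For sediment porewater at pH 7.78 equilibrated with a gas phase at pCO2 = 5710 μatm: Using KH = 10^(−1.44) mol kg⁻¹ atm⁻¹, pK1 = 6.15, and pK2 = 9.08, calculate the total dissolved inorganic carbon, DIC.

DIC = 9.49 mmol/kg

[CO2*] = KH · pCO2 = 10^(−1.44) × 5710×10^-6 = 2.073×10^-4 mol/kg
α₀ = 1/(1 + K1/[H⁺] + K1K2/[H⁺]²) = 1/(1 + 10^+1.63 + 10^+0.33) = 0.02184
DIC = [CO2*]/α₀ = 2.073×10^-4 / 0.02184 = 9.49 mmol/kg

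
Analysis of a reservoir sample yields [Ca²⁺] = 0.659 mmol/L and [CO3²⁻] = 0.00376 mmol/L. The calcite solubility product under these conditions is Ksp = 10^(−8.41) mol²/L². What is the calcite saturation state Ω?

Ω = 0.637

Ksp = 10^(−8.41) = 3.890×10^-9
Ω = [Ca²⁺][CO3²⁻]/Ksp = (0.659×10^-3)(0.00376×10^-3) / 3.890×10^-9 = 0.637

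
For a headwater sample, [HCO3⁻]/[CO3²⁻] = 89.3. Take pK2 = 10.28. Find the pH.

From K2 = [H⁺][CO3²⁻]/[HCO3⁻]:  pH = pK2 − log₁₀([HCO3⁻]/[CO3²⁻])
log₁₀(89.3) = +1.951
pH = 10.28 − (+1.951) = 8.33

pH = 8.33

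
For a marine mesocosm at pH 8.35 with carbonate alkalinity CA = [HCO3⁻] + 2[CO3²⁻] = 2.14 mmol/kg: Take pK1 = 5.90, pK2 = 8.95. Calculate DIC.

DIC = 1.79 mmol/kg

CA = [HCO3⁻] + 2[CO3²⁻] = (α₁ + 2α₂)·DIC
At pH 8.35: [H⁺]/K1 = 10^-2.45 = 0.0035481, K2/[H⁺] = 10^-0.60 = 0.25119
α₁ = 1/(1 + 0.0035481 + 0.25119) = 1/1.2547 = 0.7970; α₂ = α₁·K2/[H⁺] = 0.2002
α₁ + 2α₂ = 1.1974
DIC = CA / (α₁ + 2α₂) = 2.14 / 1.1974 = 1.79 mmol/kg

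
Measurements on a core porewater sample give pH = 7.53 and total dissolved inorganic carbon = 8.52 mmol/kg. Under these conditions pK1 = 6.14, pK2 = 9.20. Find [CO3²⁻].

α₂ = 1 / (1 + [H⁺]/K2 + [H⁺]²/(K1K2)) = 1 / (1 + 10^+1.67 + 10^+0.28)
   = 1 / (1 + 46.774 + 1.9055) = 1/49.679 = 0.02013
[CO3²⁻] = α₂ × DIC = 0.02013 × 8.52 = 0.172 mmol/kg

[CO3²⁻] = 0.172 mmol/kg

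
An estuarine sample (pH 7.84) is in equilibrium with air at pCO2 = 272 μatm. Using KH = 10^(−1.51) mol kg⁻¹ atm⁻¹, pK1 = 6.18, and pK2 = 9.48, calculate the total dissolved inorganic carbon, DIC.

[CO2*] = KH · pCO2 = 10^(−1.51) × 272×10^-6 = 8.406×10^-6 mol/kg
α₀ = 1/(1 + K1/[H⁺] + K1K2/[H⁺]²) = 1/(1 + 10^+1.66 + 10^+0.02) = 0.02094
DIC = [CO2*]/α₀ = 8.406×10^-6 / 0.02094 = 0.401 mmol/kg

DIC = 0.401 mmol/kg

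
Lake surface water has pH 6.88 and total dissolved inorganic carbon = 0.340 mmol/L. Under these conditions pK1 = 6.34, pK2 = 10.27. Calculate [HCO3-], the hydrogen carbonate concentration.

[HCO3⁻] = 0.264 mmol/L

α₁ = 1 / (1 + [H⁺]/K1 + K2/[H⁺]) = 1 / (1 + 10^-0.54 + 10^-3.39)
   = 1 / (1 + 0.28840 + 0.00040738) = 1/1.2888 = 0.7759
[HCO3⁻] = α₁ × DIC = 0.7759 × 0.340 = 0.264 mmol/L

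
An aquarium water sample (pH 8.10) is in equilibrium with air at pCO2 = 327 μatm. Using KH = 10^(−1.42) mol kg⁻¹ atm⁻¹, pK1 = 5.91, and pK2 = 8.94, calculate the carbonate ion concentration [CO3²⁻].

[CO2*] = KH · pCO2 = 10^(−1.42) × 327×10^-6 = 1.243×10^-5 mol/kg
α₀ = 1/(1 + K1/[H⁺] + K1K2/[H⁺]²) = 1/(1 + 10^+2.19 + 10^+1.35) = 0.005610
DIC = [CO2*]/α₀ = 1.243×10^-5 / 0.005610 = 2.216 mmol/kg
[CO3²⁻] = α₂·DIC; α₂ = 0.1256, so [CO3²⁻] = 0.1256 × 2.216 = 0.278 mmol/kg

[CO3²⁻] = 0.278 mmol/kg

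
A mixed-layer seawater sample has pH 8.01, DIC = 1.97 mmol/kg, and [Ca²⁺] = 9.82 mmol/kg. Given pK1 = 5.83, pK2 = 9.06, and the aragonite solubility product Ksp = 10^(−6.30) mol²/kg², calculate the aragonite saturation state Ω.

α₂ = 1 / (1 + [H⁺]/K2 + [H⁺]²/(K1K2)) = 1 / (1 + 10^+1.05 + 10^-1.13)
   = 1 / (1 + 11.220 + 0.074131) = 1/12.294 = 0.08134
[CO3²⁻] = α₂ × DIC = 0.08134 × 1.97 = 0.1602 mmol/kg
Ksp = 10^(−6.30) = 5.012×10^-7
Ω = [Ca²⁺][CO3²⁻]/Ksp = (9.82×10^-3)(1.602×10^-4) / 5.012×10^-7 = 3.14

Ω = 3.14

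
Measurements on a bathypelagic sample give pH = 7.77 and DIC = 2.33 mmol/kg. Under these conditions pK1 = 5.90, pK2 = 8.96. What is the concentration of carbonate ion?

[CO3²⁻] = 0.140 mmol/kg

α₂ = 1 / (1 + [H⁺]/K2 + [H⁺]²/(K1K2)) = 1 / (1 + 10^+1.19 + 10^-0.68)
   = 1 / (1 + 15.488 + 0.20893) = 1/16.697 = 0.05989
[CO3²⁻] = α₂ × DIC = 0.05989 × 2.33 = 0.140 mmol/kg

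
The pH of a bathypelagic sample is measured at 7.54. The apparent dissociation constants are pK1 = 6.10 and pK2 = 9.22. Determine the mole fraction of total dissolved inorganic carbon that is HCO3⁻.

α₁ = 1 / (1 + [H⁺]/K1 + K2/[H⁺]) = 1 / (1 + 10^-1.44 + 10^-1.68)
   = 1 / (1 + 0.036308 + 0.020893) = 1/1.0572 = 0.9459

α₁ = 0.946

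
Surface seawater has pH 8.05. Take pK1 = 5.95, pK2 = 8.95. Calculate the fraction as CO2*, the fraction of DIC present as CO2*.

α₀ = 0.00701

α₀ = 1 / (1 + K1/[H⁺] + K1K2/[H⁺]²) = 1 / (1 + 10^+2.10 + 10^+1.20)
   = 1 / (1 + 125.89 + 15.849) = 1/142.74 = 0.007006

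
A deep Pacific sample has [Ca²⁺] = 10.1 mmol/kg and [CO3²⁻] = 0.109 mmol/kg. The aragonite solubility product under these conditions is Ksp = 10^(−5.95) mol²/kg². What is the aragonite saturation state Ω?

Ω = 0.981

Ksp = 10^(−5.95) = 1.122×10^-6
Ω = [Ca²⁺][CO3²⁻]/Ksp = (10.1×10^-3)(0.109×10^-3) / 1.122×10^-6 = 0.981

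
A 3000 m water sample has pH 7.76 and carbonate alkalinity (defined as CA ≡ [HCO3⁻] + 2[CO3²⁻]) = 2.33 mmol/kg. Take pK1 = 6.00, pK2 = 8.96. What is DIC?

DIC = 2.24 mmol/kg

CA = [HCO3⁻] + 2[CO3²⁻] = (α₁ + 2α₂)·DIC
At pH 7.76: [H⁺]/K1 = 10^-1.76 = 0.017378, K2/[H⁺] = 10^-1.20 = 0.063096
α₁ = 1/(1 + 0.017378 + 0.063096) = 1/1.0805 = 0.9255; α₂ = α₁·K2/[H⁺] = 0.05840
α₁ + 2α₂ = 1.0423
DIC = CA / (α₁ + 2α₂) = 2.33 / 1.0423 = 2.24 mmol/kg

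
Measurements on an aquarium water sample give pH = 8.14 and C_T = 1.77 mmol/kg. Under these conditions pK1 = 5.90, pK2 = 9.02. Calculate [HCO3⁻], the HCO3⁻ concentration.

[HCO3⁻] = 1.56 mmol/kg

α₁ = 1 / (1 + [H⁺]/K1 + K2/[H⁺]) = 1 / (1 + 10^-2.24 + 10^-0.88)
   = 1 / (1 + 0.0057544 + 0.13183) = 1/1.1376 = 0.8791
[HCO3⁻] = α₁ × DIC = 0.8791 × 1.77 = 1.56 mmol/kg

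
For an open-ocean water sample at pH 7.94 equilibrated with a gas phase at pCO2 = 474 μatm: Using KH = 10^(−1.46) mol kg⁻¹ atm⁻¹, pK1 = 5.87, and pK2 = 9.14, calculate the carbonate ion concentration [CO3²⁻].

[CO3²⁻] = 0.122 mmol/kg

[CO2*] = KH · pCO2 = 10^(−1.46) × 474×10^-6 = 1.644×10^-5 mol/kg
α₀ = 1/(1 + K1/[H⁺] + K1K2/[H⁺]²) = 1/(1 + 10^+2.07 + 10^+0.87) = 0.007943
DIC = [CO2*]/α₀ = 1.644×10^-5 / 0.007943 = 2.069 mmol/kg
[CO3²⁻] = α₂·DIC; α₂ = 0.05888, so [CO3²⁻] = 0.05888 × 2.069 = 0.122 mmol/kg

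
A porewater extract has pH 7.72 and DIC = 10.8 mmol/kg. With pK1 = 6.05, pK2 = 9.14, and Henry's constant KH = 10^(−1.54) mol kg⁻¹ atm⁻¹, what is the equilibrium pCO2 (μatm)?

α₀ = 1 / (1 + K1/[H⁺] + K1K2/[H⁺]²) = 1 / (1 + 10^+1.67 + 10^+0.25)
   = 1 / (1 + 46.774 + 1.7783) = 1/49.552 = 0.02018
[CO2*] = α₀ × DIC = 0.02018 × 10.8 = 0.2180 mmol/kg
pCO2 = [CO2*]/KH = 2.180×10^-4 / 2.884×10^-2 = 7560 μatm

pCO2 = 7560 μatm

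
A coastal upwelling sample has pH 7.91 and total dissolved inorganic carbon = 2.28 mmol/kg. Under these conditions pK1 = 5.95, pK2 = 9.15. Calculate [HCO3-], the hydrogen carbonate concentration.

[HCO3⁻] = 2.13 mmol/kg

α₁ = 1 / (1 + [H⁺]/K1 + K2/[H⁺]) = 1 / (1 + 10^-1.96 + 10^-1.24)
   = 1 / (1 + 0.010965 + 0.057544) = 1/1.0685 = 0.9359
[HCO3⁻] = α₁ × DIC = 0.9359 × 2.28 = 2.13 mmol/kg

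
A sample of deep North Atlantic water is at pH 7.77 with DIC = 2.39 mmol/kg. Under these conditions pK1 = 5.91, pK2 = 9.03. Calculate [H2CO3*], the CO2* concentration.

[CO2*] = 0.0309 mmol/kg

α₀ = 1 / (1 + K1/[H⁺] + K1K2/[H⁺]²) = 1 / (1 + 10^+1.86 + 10^+0.60)
   = 1 / (1 + 72.444 + 3.9811) = 1/77.425 = 0.01292
[CO2*] = α₀ × DIC = 0.01292 × 2.39 = 0.0309 mmol/kg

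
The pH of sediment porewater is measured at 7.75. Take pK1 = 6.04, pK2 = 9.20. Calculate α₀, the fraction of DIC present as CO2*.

α₀ = 1 / (1 + K1/[H⁺] + K1K2/[H⁺]²) = 1 / (1 + 10^+1.71 + 10^+0.26)
   = 1 / (1 + 51.286 + 1.8197) = 1/54.106 = 0.01848

α₀ = 0.0185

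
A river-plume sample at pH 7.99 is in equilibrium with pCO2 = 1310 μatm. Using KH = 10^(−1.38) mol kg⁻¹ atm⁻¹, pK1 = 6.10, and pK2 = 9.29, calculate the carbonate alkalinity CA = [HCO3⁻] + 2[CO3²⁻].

[CO2*] = KH · pCO2 = 10^(−1.38) × 1310×10^-6 = 5.461×10^-5 mol/kg
α₀ = 1/(1 + K1/[H⁺] + K1K2/[H⁺]²) = 1/(1 + 10^+1.89 + 10^+0.59) = 0.01212
DIC = [CO2*]/α₀ = 5.461×10^-5 / 0.01212 = 4.506 mmol/kg
CA = (α₁ + 2α₂)·DIC = (0.9407 + 2×0.04715) × 4.506 = 4.66 mmol/kg

CA = 4.66 mmol/kg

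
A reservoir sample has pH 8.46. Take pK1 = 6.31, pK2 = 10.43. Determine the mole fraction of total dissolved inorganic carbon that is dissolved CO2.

α₀ = 0.00696

α₀ = 1 / (1 + K1/[H⁺] + K1K2/[H⁺]²) = 1 / (1 + 10^+2.15 + 10^+0.18)
   = 1 / (1 + 141.25 + 1.5136) = 1/143.77 = 0.006956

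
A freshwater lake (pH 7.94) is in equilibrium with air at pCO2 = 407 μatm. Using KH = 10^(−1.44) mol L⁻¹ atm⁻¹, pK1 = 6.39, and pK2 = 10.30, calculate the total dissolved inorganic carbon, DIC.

DIC = 0.541 mmol/L

[CO2*] = KH · pCO2 = 10^(−1.44) × 407×10^-6 = 1.478×10^-5 mol/L
α₀ = 1/(1 + K1/[H⁺] + K1K2/[H⁺]²) = 1/(1 + 10^+1.55 + 10^-0.81) = 0.02730
DIC = [CO2*]/α₀ = 1.478×10^-5 / 0.02730 = 0.541 mmol/L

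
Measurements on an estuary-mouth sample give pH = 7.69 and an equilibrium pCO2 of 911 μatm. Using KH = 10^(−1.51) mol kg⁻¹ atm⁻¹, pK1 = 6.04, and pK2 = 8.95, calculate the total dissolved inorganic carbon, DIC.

[CO2*] = KH · pCO2 = 10^(−1.51) × 911×10^-6 = 2.815×10^-5 mol/kg
α₀ = 1/(1 + K1/[H⁺] + K1K2/[H⁺]²) = 1/(1 + 10^+1.65 + 10^+0.39) = 0.02078
DIC = [CO2*]/α₀ = 2.815×10^-5 / 0.02078 = 1.35 mmol/kg

DIC = 1.35 mmol/kg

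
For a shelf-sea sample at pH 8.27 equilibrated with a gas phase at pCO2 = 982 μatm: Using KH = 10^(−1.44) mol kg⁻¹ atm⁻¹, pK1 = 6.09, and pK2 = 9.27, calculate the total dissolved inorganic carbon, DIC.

[CO2*] = KH · pCO2 = 10^(−1.44) × 982×10^-6 = 3.565×10^-5 mol/kg
α₀ = 1/(1 + K1/[H⁺] + K1K2/[H⁺]²) = 1/(1 + 10^+2.18 + 10^+1.18) = 0.005970
DIC = [CO2*]/α₀ = 3.565×10^-5 / 0.005970 = 5.97 mmol/kg

DIC = 5.97 mmol/kg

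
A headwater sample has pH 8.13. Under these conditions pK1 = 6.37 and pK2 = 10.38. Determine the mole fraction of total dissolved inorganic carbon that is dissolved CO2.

α₀ = 1 / (1 + K1/[H⁺] + K1K2/[H⁺]²) = 1 / (1 + 10^+1.76 + 10^-0.49)
   = 1 / (1 + 57.544 + 0.32359) = 1/58.868 = 0.01699

α₀ = 0.0170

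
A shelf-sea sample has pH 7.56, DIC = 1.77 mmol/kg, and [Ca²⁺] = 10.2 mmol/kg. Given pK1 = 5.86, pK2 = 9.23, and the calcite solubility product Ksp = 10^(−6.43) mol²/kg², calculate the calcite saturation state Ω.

Ω = 0.998

α₂ = 1 / (1 + [H⁺]/K2 + [H⁺]²/(K1K2)) = 1 / (1 + 10^+1.67 + 10^-0.03)
   = 1 / (1 + 46.774 + 0.93325) = 1/48.707 = 0.02053
[CO3²⁻] = α₂ × DIC = 0.02053 × 1.77 = 0.03634 mmol/kg
Ksp = 10^(−6.43) = 3.715×10^-7
Ω = [Ca²⁺][CO3²⁻]/Ksp = (10.2×10^-3)(3.634×10^-5) / 3.715×10^-7 = 0.998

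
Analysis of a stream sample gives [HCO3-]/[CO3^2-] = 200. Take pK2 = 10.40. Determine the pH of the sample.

pH = 8.10

From K2 = [H⁺][CO3^2-]/[HCO3-]:  pH = pK2 − log₁₀([HCO3-]/[CO3^2-])
log₁₀(200) = +2.301
pH = 10.40 − (+2.301) = 8.10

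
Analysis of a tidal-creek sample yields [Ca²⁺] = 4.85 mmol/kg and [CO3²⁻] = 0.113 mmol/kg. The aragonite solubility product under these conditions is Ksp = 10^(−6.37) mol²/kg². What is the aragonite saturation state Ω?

Ω = 1.28

Ksp = 10^(−6.37) = 4.266×10^-7
Ω = [Ca²⁺][CO3²⁻]/Ksp = (4.85×10^-3)(0.113×10^-3) / 4.266×10^-7 = 1.28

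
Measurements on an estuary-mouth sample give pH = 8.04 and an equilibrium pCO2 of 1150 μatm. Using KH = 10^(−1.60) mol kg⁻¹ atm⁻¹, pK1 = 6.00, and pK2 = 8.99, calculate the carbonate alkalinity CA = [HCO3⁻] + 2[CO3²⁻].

CA = 3.88 mmol/kg

[CO2*] = KH · pCO2 = 10^(−1.60) × 1150×10^-6 = 2.889×10^-5 mol/kg
α₀ = 1/(1 + K1/[H⁺] + K1K2/[H⁺]²) = 1/(1 + 10^+2.04 + 10^+1.09) = 0.008133
DIC = [CO2*]/α₀ = 2.889×10^-5 / 0.008133 = 3.552 mmol/kg
CA = (α₁ + 2α₂)·DIC = (0.8918 + 2×0.1001) × 3.552 = 3.88 mmol/kg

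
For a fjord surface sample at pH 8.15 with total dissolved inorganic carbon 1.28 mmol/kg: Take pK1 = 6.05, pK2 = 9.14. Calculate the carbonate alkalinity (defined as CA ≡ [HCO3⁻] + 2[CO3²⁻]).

CA = [HCO3⁻] + 2[CO3²⁻] = (α₁ + 2α₂)·DIC
At pH 8.15: [H⁺]/K1 = 10^-2.10 = 0.0079433, K2/[H⁺] = 10^-0.99 = 0.10233
α₁ = 1/(1 + 0.0079433 + 0.10233) = 1/1.1103 = 0.9007; α₂ = α₁·K2/[H⁺] = 0.09217
α₁ + 2α₂ = 1.0850
CA = 1.0850 × 1.28 = 1.39 mmol/kg

CA = 1.39 mmol/kg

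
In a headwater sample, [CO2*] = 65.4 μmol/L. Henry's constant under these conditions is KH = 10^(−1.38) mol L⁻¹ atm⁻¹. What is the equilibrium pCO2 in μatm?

pCO2 = 1570 μatm

KH = 10^(−1.38) = 4.169×10^-2 mol L⁻¹ atm⁻¹
pCO2 = [CO2*]/KH = 65.4×10^-6 / 4.169×10^-2 = 1.57×10^-3 atm = 1570 μatm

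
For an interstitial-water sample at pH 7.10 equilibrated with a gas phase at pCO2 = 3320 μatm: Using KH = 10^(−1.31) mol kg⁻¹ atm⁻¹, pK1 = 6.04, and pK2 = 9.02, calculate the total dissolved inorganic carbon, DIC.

DIC = 2.05 mmol/kg

[CO2*] = KH · pCO2 = 10^(−1.31) × 3320×10^-6 = 1.626×10^-4 mol/kg
α₀ = 1/(1 + K1/[H⁺] + K1K2/[H⁺]²) = 1/(1 + 10^+1.06 + 10^-0.86) = 0.07924
DIC = [CO2*]/α₀ = 1.626×10^-4 / 0.07924 = 2.05 mmol/kg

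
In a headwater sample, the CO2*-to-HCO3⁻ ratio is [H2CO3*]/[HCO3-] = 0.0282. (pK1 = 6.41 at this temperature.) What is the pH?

pH = 7.96

From K1 = [H⁺][HCO3-]/[H2CO3*]:  pH = pK1 − log₁₀([H2CO3*]/[HCO3-])
log₁₀(0.0282) = -1.550
pH = 6.41 − (-1.550) = 7.96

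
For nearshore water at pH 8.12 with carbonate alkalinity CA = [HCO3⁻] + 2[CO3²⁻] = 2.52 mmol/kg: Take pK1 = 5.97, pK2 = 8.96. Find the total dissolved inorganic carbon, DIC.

CA = [HCO3⁻] + 2[CO3²⁻] = (α₁ + 2α₂)·DIC
At pH 8.12: [H⁺]/K1 = 10^-2.15 = 0.0070795, K2/[H⁺] = 10^-0.84 = 0.14454
α₁ = 1/(1 + 0.0070795 + 0.14454) = 1/1.1516 = 0.8683; α₂ = α₁·K2/[H⁺] = 0.1255
α₁ + 2α₂ = 1.1194
DIC = CA / (α₁ + 2α₂) = 2.52 / 1.1194 = 2.25 mmol/kg

DIC = 2.25 mmol/kg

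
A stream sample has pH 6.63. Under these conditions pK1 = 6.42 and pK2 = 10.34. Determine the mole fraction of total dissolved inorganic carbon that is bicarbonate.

α₁ = 1 / (1 + [H⁺]/K1 + K2/[H⁺]) = 1 / (1 + 10^-0.21 + 10^-3.71)
   = 1 / (1 + 0.61660 + 0.00019498) = 1/1.6168 = 0.6185

α₁ = 0.619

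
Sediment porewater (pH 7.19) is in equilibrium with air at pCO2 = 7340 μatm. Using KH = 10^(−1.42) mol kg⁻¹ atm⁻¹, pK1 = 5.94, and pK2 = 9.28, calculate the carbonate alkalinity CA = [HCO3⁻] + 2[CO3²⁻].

[CO2*] = KH · pCO2 = 10^(−1.42) × 7340×10^-6 = 2.791×10^-4 mol/kg
α₀ = 1/(1 + K1/[H⁺] + K1K2/[H⁺]²) = 1/(1 + 10^+1.25 + 10^-0.84) = 0.05283
DIC = [CO2*]/α₀ = 2.791×10^-4 / 0.05283 = 5.282 mmol/kg
CA = (α₁ + 2α₂)·DIC = (0.9395 + 2×0.007637) × 5.282 = 5.04 mmol/kg

CA = 5.04 mmol/kg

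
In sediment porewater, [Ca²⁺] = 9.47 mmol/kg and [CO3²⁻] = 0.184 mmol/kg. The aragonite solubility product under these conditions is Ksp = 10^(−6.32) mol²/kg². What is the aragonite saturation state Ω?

Ω = 3.64

Ksp = 10^(−6.32) = 4.786×10^-7
Ω = [Ca²⁺][CO3²⁻]/Ksp = (9.47×10^-3)(0.184×10^-3) / 4.786×10^-7 = 3.64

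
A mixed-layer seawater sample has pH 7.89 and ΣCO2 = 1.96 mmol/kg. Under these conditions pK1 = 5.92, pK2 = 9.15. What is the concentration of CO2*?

[CO2*] = 19.7 μmol/kg

α₀ = 1 / (1 + K1/[H⁺] + K1K2/[H⁺]²) = 1 / (1 + 10^+1.97 + 10^+0.71)
   = 1 / (1 + 93.325 + 5.1286) = 1/99.454 = 0.01005
[CO2*] = α₀ × DIC = 0.01005 × 1.96 = 0.0197 mmol/kg = 19.7 μmol/kg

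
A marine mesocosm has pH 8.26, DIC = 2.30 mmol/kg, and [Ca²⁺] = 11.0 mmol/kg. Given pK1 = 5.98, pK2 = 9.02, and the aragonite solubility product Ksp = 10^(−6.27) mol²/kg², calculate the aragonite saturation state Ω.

Ω = 6.94

α₂ = 1 / (1 + [H⁺]/K2 + [H⁺]²/(K1K2)) = 1 / (1 + 10^+0.76 + 10^-1.52)
   = 1 / (1 + 5.7544 + 0.030200) = 1/6.7846 = 0.1474
[CO3²⁻] = α₂ × DIC = 0.1474 × 2.30 = 0.3390 mmol/kg
Ksp = 10^(−6.27) = 5.370×10^-7
Ω = [Ca²⁺][CO3²⁻]/Ksp = (11.0×10^-3)(3.390×10^-4) / 5.370×10^-7 = 6.94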